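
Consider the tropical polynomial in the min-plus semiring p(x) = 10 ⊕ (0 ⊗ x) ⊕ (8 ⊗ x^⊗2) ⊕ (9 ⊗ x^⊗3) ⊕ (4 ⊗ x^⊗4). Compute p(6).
p(6) = 6

A tropical monomial a ⊗ x^⊗i evaluates to a + i · x. Evaluating each term at x = 6:
  Term 0 contributes 10 + 0 · 6 = 10
  Term 1 contributes 0 + 1 · 6 = 6
  Term 2 contributes 8 + 2 · 6 = 20
  Term 3 contributes 9 + 3 · 6 = 27
  Term 4 contributes 4 + 4 · 6 = 28
p(6) = ⊕ of these = min[10, 6, 20, 27, 28] = 6.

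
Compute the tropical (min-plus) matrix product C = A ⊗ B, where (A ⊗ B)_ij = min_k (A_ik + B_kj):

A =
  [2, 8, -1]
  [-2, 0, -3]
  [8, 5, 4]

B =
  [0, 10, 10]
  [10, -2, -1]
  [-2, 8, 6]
A ⊗ B =
  [-3, 6, 5]
  [-5, -2, -1]
  [2, 3, 4]

Apply the min-plus product entry-by-entry:
  C[0][0] = min over k of (A[0][0] + B[0][0] = 2 + 0 = 2, A[0][1] + B[1][0] = 8 + 10 = 18, A[0][2] + B[2][0] = -1 + -2 = -3) = -3 (attained at k = 2)
  C[0][1] = min over k of (A[0][0] + B[0][1] = 2 + 10 = 12, A[0][1] + B[1][1] = 8 + -2 = 6, A[0][2] + B[2][1] = -1 + 8 = 7) = 6 (attained at k = 1)
  C[0][2] = min over k of (A[0][0] + B[0][2] = 2 + 10 = 12, A[0][1] + B[1][2] = 8 + -1 = 7, A[0][2] + B[2][2] = -1 + 6 = 5) = 5 (attained at k = 2)
  C[1][0] = min over k of (A[1][0] + B[0][0] = -2 + 0 = -2, A[1][1] + B[1][0] = 0 + 10 = 10, A[1][2] + B[2][0] = -3 + -2 = -5) = -5 (attained at k = 2)
  C[1][1] = min over k of (A[1][0] + B[0][1] = -2 + 10 = 8, A[1][1] + B[1][1] = 0 + -2 = -2, A[1][2] + B[2][1] = -3 + 8 = 5) = -2 (attained at k = 1)
  C[1][2] = min over k of (A[1][0] + B[0][2] = -2 + 10 = 8, A[1][1] + B[1][2] = 0 + -1 = -1, A[1][2] + B[2][2] = -3 + 6 = 3) = -1 (attained at k = 1)
  C[2][0] = min over k of (A[2][0] + B[0][0] = 8 + 0 = 8, A[2][1] + B[1][0] = 5 + 10 = 15, A[2][2] + B[2][0] = 4 + -2 = 2) = 2 (attained at k = 2)
  C[2][1] = min over k of (A[2][0] + B[0][1] = 8 + 10 = 18, A[2][1] + B[1][1] = 5 + -2 = 3, A[2][2] + B[2][1] = 4 + 8 = 12) = 3 (attained at k = 1)
  C[2][2] = min over k of (A[2][0] + B[0][2] = 8 + 10 = 18, A[2][1] + B[1][2] = 5 + -1 = 4, A[2][2] + B[2][2] = 4 + 6 = 10) = 4 (attained at k = 1)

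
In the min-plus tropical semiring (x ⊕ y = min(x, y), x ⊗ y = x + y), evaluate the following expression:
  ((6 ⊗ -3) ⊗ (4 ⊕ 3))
((6 ⊗ -3) ⊗ (4 ⊕ 3)) = 6

Expand innermost to outermost. Recall ⊕ takes the minimum of its arguments and ⊗ takes their sum. Working out the expression ((6 ⊗ -3) ⊗ (4 ⊕ 3)) gives 6.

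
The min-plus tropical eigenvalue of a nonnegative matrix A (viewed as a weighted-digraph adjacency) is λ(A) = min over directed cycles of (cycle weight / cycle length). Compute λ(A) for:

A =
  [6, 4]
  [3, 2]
λ(A) = 2

Enumerate directed cycles and compute their means (weight / length). Sample:
  cycle 0 → 0: weight = 6, length = 1, mean = 6/1 ≈ 6.000
  cycle 1 → 1: weight = 2, length = 1, mean = 2/1 ≈ 2.000
  cycle 0 → 1 → 0: weight = 7, length = 2, mean = 7/2 ≈ 3.500
  cycle 1 → 0 → 1: weight = 7, length = 2, mean = 7/2 ≈ 3.500
Minimum mean = 2.000, attained e.g. along the cycle 1 → 1 with weight 2 and length 1. So λ(A) = 2/1 = 2.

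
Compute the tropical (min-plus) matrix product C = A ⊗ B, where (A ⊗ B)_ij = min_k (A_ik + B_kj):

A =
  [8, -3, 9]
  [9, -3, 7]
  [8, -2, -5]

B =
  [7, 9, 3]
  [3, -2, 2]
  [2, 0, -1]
A ⊗ B =
  [0, -5, -1]
  [0, -5, -1]
  [-3, -5, -6]

Apply the min-plus product entry-by-entry:
  C[0][0] = min over k of (A[0][0] + B[0][0] = 8 + 7 = 15, A[0][1] + B[1][0] = -3 + 3 = 0, A[0][2] + B[2][0] = 9 + 2 = 11) = 0 (attained at k = 1)
  C[0][1] = min over k of (A[0][0] + B[0][1] = 8 + 9 = 17, A[0][1] + B[1][1] = -3 + -2 = -5, A[0][2] + B[2][1] = 9 + 0 = 9) = -5 (attained at k = 1)
  C[0][2] = min over k of (A[0][0] + B[0][2] = 8 + 3 = 11, A[0][1] + B[1][2] = -3 + 2 = -1, A[0][2] + B[2][2] = 9 + -1 = 8) = -1 (attained at k = 1)
  C[1][0] = min over k of (A[1][0] + B[0][0] = 9 + 7 = 16, A[1][1] + B[1][0] = -3 + 3 = 0, A[1][2] + B[2][0] = 7 + 2 = 9) = 0 (attained at k = 1)
  C[1][1] = min over k of (A[1][0] + B[0][1] = 9 + 9 = 18, A[1][1] + B[1][1] = -3 + -2 = -5, A[1][2] + B[2][1] = 7 + 0 = 7) = -5 (attained at k = 1)
  C[1][2] = min over k of (A[1][0] + B[0][2] = 9 + 3 = 12, A[1][1] + B[1][2] = -3 + 2 = -1, A[1][2] + B[2][2] = 7 + -1 = 6) = -1 (attained at k = 1)
  C[2][0] = min over k of (A[2][0] + B[0][0] = 8 + 7 = 15, A[2][1] + B[1][0] = -2 + 3 = 1, A[2][2] + B[2][0] = -5 + 2 = -3) = -3 (attained at k = 2)
  C[2][1] = min over k of (A[2][0] + B[0][1] = 8 + 9 = 17, A[2][1] + B[1][1] = -2 + -2 = -4, A[2][2] + B[2][1] = -5 + 0 = -5) = -5 (attained at k = 2)
  C[2][2] = min over k of (A[2][0] + B[0][2] = 8 + 3 = 11, A[2][1] + B[1][2] = -2 + 2 = 0, A[2][2] + B[2][2] = -5 + -1 = -6) = -6 (attained at k = 2)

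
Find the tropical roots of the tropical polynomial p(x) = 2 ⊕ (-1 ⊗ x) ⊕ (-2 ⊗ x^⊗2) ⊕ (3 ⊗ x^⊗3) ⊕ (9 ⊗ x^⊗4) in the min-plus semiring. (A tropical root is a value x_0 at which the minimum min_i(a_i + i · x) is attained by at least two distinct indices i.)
Roots: {-6, -5, 1, 3}

Each tropical root is a break point of the lower envelope of the lines y = a_i + i · x (there are 5 lines, with slopes 0, 1, ..., 4). Only the lines that attain the minimum somewhere contribute to roots; other lines are dominated. Here the surviving (envelope) indices are i = 4, i = 3, i = 2, i = 1, i = 0.
Intersections between consecutive envelope lines give the roots: for adjacent envelope indices i < j the intersection is x = (a_i − a_j) / (j − i). Reading off the sorted break points: {-6, -5, 1, 3}.
Verification: at each break x_0, at least two indices attain the minimum of min_i(a_i + i · x_0).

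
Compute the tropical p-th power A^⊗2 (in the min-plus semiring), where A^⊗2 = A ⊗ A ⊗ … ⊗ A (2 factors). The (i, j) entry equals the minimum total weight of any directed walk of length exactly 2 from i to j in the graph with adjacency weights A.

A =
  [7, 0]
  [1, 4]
A^⊗2 =
  [1, 4]
  [5, 1]

Each entry (A^⊗2)_ij equals the minimum over all length-2 walks i = v_0 → v_1 → … → v_2 = j of Σ_t A[v_t][v_{t+1}]. For example, for (i, j) = (0, 1) we minimise over 2 possible intermediate vertex sequences; the minimum is 4, attained along the walk 0 → 1 → 1.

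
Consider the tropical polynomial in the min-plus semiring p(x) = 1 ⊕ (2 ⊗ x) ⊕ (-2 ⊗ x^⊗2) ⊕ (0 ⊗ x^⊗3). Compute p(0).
p(0) = -2

A tropical monomial a ⊗ x^⊗i evaluates to a + i · x. Evaluating each term at x = 0:
  Term 0 contributes 1 + 0 · 0 = 1
  Term 1 contributes 2 + 1 · 0 = 2
  Term 2 contributes -2 + 2 · 0 = -2
  Term 3 contributes 0 + 3 · 0 = 0
p(0) = ⊕ of these = min[1, 2, -2, 0] = -2.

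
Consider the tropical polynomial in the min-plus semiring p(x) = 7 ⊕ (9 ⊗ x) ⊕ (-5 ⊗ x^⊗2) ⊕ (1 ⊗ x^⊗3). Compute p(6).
p(6) = 7

A tropical monomial a ⊗ x^⊗i evaluates to a + i · x. Evaluating each term at x = 6:
  Term 0 contributes 7 + 0 · 6 = 7
  Term 1 contributes 9 + 1 · 6 = 15
  Term 2 contributes -5 + 2 · 6 = 7
  Term 3 contributes 1 + 3 · 6 = 19
p(6) = ⊕ of these = min[7, 15, 7, 19] = 7.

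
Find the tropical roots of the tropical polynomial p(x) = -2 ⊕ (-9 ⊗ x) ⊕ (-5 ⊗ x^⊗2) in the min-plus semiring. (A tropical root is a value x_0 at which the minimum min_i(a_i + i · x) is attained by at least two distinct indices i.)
Roots: {-4, 7}

Each tropical root is a break point of the lower envelope of the lines y = a_i + i · x (there are 3 lines, with slopes 0, 1, ..., 2). Only the lines that attain the minimum somewhere contribute to roots; other lines are dominated. Here the surviving (envelope) indices are i = 2, i = 1, i = 0.
Intersections between consecutive envelope lines give the roots: for adjacent envelope indices i < j the intersection is x = (a_i − a_j) / (j − i). Reading off the sorted break points: {-4, 7}.
Verification: at each break x_0, at least two indices attain the minimum of min_i(a_i + i · x_0).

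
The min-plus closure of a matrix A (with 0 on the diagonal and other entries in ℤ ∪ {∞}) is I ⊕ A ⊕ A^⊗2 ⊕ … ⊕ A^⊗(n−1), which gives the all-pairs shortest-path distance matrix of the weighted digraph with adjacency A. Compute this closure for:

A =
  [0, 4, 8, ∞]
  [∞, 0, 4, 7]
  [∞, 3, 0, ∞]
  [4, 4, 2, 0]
Closure =
  [0, 4, 8, 11]
  [11, 0, 4, 7]
  [14, 3, 0, 10]
  [4, 4, 2, 0]

This is the Floyd-Warshall all-pairs shortest-path computation. For each intermediate vertex k = 0, 1, …, 3, update dist[i][j] ← min(dist[i][j], dist[i][k] + dist[k][j]). The final matrix gives, for each (i, j), the minimum total weight of any directed path from i to j (possibly empty when i = j).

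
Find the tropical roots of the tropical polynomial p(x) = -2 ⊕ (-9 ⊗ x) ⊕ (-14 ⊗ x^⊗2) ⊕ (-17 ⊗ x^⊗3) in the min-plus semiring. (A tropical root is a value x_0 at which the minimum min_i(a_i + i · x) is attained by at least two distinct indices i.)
Roots: {3, 5, 7}

Each tropical root is a break point of the lower envelope of the lines y = a_i + i · x (there are 4 lines, with slopes 0, 1, ..., 3). Only the lines that attain the minimum somewhere contribute to roots; other lines are dominated. Here the surviving (envelope) indices are i = 3, i = 2, i = 1, i = 0.
Intersections between consecutive envelope lines give the roots: for adjacent envelope indices i < j the intersection is x = (a_i − a_j) / (j − i). Reading off the sorted break points: {3, 5, 7}.
Verification: at each break x_0, at least two indices attain the minimum of min_i(a_i + i · x_0).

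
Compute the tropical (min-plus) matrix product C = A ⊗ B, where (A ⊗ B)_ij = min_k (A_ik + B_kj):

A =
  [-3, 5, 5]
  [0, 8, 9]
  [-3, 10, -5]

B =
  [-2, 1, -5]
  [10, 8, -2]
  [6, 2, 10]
A ⊗ B =
  [-5, -2, -8]
  [-2, 1, -5]
  [-5, -3, -8]

Apply the min-plus product entry-by-entry:
  C[0][0] = min over k of (A[0][0] + B[0][0] = -3 + -2 = -5, A[0][1] + B[1][0] = 5 + 10 = 15, A[0][2] + B[2][0] = 5 + 6 = 11) = -5 (attained at k = 0)
  C[0][1] = min over k of (A[0][0] + B[0][1] = -3 + 1 = -2, A[0][1] + B[1][1] = 5 + 8 = 13, A[0][2] + B[2][1] = 5 + 2 = 7) = -2 (attained at k = 0)
  C[0][2] = min over k of (A[0][0] + B[0][2] = -3 + -5 = -8, A[0][1] + B[1][2] = 5 + -2 = 3, A[0][2] + B[2][2] = 5 + 10 = 15) = -8 (attained at k = 0)
  C[1][0] = min over k of (A[1][0] + B[0][0] = 0 + -2 = -2, A[1][1] + B[1][0] = 8 + 10 = 18, A[1][2] + B[2][0] = 9 + 6 = 15) = -2 (attained at k = 0)
  C[1][1] = min over k of (A[1][0] + B[0][1] = 0 + 1 = 1, A[1][1] + B[1][1] = 8 + 8 = 16, A[1][2] + B[2][1] = 9 + 2 = 11) = 1 (attained at k = 0)
  C[1][2] = min over k of (A[1][0] + B[0][2] = 0 + -5 = -5, A[1][1] + B[1][2] = 8 + -2 = 6, A[1][2] + B[2][2] = 9 + 10 = 19) = -5 (attained at k = 0)
  C[2][0] = min over k of (A[2][0] + B[0][0] = -3 + -2 = -5, A[2][1] + B[1][0] = 10 + 10 = 20, A[2][2] + B[2][0] = -5 + 6 = 1) = -5 (attained at k = 0)
  C[2][1] = min over k of (A[2][0] + B[0][1] = -3 + 1 = -2, A[2][1] + B[1][1] = 10 + 8 = 18, A[2][2] + B[2][1] = -5 + 2 = -3) = -3 (attained at k = 2)
  C[2][2] = min over k of (A[2][0] + B[0][2] = -3 + -5 = -8, A[2][1] + B[1][2] = 10 + -2 = 8, A[2][2] + B[2][2] = -5 + 10 = 5) = -8 (attained at k = 0)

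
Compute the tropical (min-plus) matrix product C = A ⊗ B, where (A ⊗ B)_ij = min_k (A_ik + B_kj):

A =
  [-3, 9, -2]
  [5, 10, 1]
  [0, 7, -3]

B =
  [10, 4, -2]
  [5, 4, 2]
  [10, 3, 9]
A ⊗ B =
  [7, 1, -5]
  [11, 4, 3]
  [7, 0, -2]

Apply the min-plus product entry-by-entry:
  C[0][0] = min over k of (A[0][0] + B[0][0] = -3 + 10 = 7, A[0][1] + B[1][0] = 9 + 5 = 14, A[0][2] + B[2][0] = -2 + 10 = 8) = 7 (attained at k = 0)
  C[0][1] = min over k of (A[0][0] + B[0][1] = -3 + 4 = 1, A[0][1] + B[1][1] = 9 + 4 = 13, A[0][2] + B[2][1] = -2 + 3 = 1) = 1 (attained at k = 0)
  C[0][2] = min over k of (A[0][0] + B[0][2] = -3 + -2 = -5, A[0][1] + B[1][2] = 9 + 2 = 11, A[0][2] + B[2][2] = -2 + 9 = 7) = -5 (attained at k = 0)
  C[1][0] = min over k of (A[1][0] + B[0][0] = 5 + 10 = 15, A[1][1] + B[1][0] = 10 + 5 = 15, A[1][2] + B[2][0] = 1 + 10 = 11) = 11 (attained at k = 2)
  C[1][1] = min over k of (A[1][0] + B[0][1] = 5 + 4 = 9, A[1][1] + B[1][1] = 10 + 4 = 14, A[1][2] + B[2][1] = 1 + 3 = 4) = 4 (attained at k = 2)
  C[1][2] = min over k of (A[1][0] + B[0][2] = 5 + -2 = 3, A[1][1] + B[1][2] = 10 + 2 = 12, A[1][2] + B[2][2] = 1 + 9 = 10) = 3 (attained at k = 0)
  C[2][0] = min over k of (A[2][0] + B[0][0] = 0 + 10 = 10, A[2][1] + B[1][0] = 7 + 5 = 12, A[2][2] + B[2][0] = -3 + 10 = 7) = 7 (attained at k = 2)
  C[2][1] = min over k of (A[2][0] + B[0][1] = 0 + 4 = 4, A[2][1] + B[1][1] = 7 + 4 = 11, A[2][2] + B[2][1] = -3 + 3 = 0) = 0 (attained at k = 2)
  C[2][2] = min over k of (A[2][0] + B[0][2] = 0 + -2 = -2, A[2][1] + B[1][2] = 7 + 2 = 9, A[2][2] + B[2][2] = -3 + 9 = 6) = -2 (attained at k = 0)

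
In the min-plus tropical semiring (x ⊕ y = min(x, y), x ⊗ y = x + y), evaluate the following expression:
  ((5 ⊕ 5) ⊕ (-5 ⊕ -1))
((5 ⊕ 5) ⊕ (-5 ⊕ -1)) = -5

Expand innermost to outermost. Recall ⊕ takes the minimum of its arguments and ⊗ takes their sum. Working out the expression ((5 ⊕ 5) ⊕ (-5 ⊕ -1)) gives -5.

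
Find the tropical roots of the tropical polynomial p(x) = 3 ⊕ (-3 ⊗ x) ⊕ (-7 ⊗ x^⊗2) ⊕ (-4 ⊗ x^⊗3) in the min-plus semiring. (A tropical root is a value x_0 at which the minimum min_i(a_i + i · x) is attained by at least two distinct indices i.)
Roots: {-3, 4, 6}

Each tropical root is a break point of the lower envelope of the lines y = a_i + i · x (there are 4 lines, with slopes 0, 1, ..., 3). Only the lines that attain the minimum somewhere contribute to roots; other lines are dominated. Here the surviving (envelope) indices are i = 3, i = 2, i = 1, i = 0.
Intersections between consecutive envelope lines give the roots: for adjacent envelope indices i < j the intersection is x = (a_i − a_j) / (j − i). Reading off the sorted break points: {-3, 4, 6}.
Verification: at each break x_0, at least two indices attain the minimum of min_i(a_i + i · x_0).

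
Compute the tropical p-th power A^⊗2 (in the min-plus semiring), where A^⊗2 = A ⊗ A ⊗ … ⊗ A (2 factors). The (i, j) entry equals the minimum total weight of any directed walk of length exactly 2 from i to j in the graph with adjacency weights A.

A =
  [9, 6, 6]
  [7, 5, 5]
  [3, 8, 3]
A^⊗2 =
  [9, 11, 9]
  [8, 10, 8]
  [6, 9, 6]

Each entry (A^⊗2)_ij equals the minimum over all length-2 walks i = v_0 → v_1 → … → v_2 = j of Σ_t A[v_t][v_{t+1}]. For example, for (i, j) = (0, 2) we minimise over 3 possible intermediate vertex sequences; the minimum is 9, attained along the walk 0 → 2 → 2.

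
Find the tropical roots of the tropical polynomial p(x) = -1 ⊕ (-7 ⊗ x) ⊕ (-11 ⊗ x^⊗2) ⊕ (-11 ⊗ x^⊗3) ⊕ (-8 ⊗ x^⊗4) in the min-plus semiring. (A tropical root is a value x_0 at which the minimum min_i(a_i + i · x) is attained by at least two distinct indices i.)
Roots: {-3, 0, 4, 6}

Each tropical root is a break point of the lower envelope of the lines y = a_i + i · x (there are 5 lines, with slopes 0, 1, ..., 4). Only the lines that attain the minimum somewhere contribute to roots; other lines are dominated. Here the surviving (envelope) indices are i = 4, i = 3, i = 2, i = 1, i = 0.
Intersections between consecutive envelope lines give the roots: for adjacent envelope indices i < j the intersection is x = (a_i − a_j) / (j − i). Reading off the sorted break points: {-3, 0, 4, 6}.
Verification: at each break x_0, at least two indices attain the minimum of min_i(a_i + i · x_0).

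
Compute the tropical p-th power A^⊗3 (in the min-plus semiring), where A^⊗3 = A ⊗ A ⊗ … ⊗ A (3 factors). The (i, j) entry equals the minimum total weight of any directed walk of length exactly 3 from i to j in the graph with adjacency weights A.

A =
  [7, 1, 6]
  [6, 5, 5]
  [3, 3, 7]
A^⊗3 =
  [9, 8, 11]
  [13, 9, 12]
  [10, 9, 9]

Each entry (A^⊗3)_ij equals the minimum over all length-3 walks i = v_0 → v_1 → … → v_3 = j of Σ_t A[v_t][v_{t+1}]. For example, for (i, j) = (0, 2) we minimise over 9 possible intermediate vertex sequences; the minimum is 11, attained along the walk 0 → 1 → 1 → 2.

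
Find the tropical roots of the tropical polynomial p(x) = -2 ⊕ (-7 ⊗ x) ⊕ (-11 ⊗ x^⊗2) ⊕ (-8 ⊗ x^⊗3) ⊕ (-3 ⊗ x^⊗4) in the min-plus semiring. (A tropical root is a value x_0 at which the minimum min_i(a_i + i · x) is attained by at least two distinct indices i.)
Roots: {-5, -3, 4, 5}

Each tropical root is a break point of the lower envelope of the lines y = a_i + i · x (there are 5 lines, with slopes 0, 1, ..., 4). Only the lines that attain the minimum somewhere contribute to roots; other lines are dominated. Here the surviving (envelope) indices are i = 4, i = 3, i = 2, i = 1, i = 0.
Intersections between consecutive envelope lines give the roots: for adjacent envelope indices i < j the intersection is x = (a_i − a_j) / (j − i). Reading off the sorted break points: {-5, -3, 4, 5}.
Verification: at each break x_0, at least two indices attain the minimum of min_i(a_i + i · x_0).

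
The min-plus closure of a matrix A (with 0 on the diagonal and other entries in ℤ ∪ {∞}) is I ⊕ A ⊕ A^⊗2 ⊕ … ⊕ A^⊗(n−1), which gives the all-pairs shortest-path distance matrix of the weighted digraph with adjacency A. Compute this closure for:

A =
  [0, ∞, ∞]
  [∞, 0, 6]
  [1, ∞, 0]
Closure =
  [0, ∞, ∞]
  [7, 0, 6]
  [1, ∞, 0]

This is the Floyd-Warshall all-pairs shortest-path computation. For each intermediate vertex k = 0, 1, …, 2, update dist[i][j] ← min(dist[i][j], dist[i][k] + dist[k][j]). The final matrix gives, for each (i, j), the minimum total weight of any directed path from i to j (possibly empty when i = j).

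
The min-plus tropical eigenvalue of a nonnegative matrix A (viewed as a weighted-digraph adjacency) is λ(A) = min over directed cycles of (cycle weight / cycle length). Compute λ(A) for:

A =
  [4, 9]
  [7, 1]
λ(A) = 1

Enumerate directed cycles and compute their means (weight / length). Sample:
  cycle 0 → 0: weight = 4, length = 1, mean = 4/1 ≈ 4.000
  cycle 1 → 1: weight = 1, length = 1, mean = 1/1 ≈ 1.000
  cycle 0 → 1 → 0: weight = 16, length = 2, mean = 16/2 ≈ 8.000
  cycle 1 → 0 → 1: weight = 16, length = 2, mean = 16/2 ≈ 8.000
Minimum mean = 1.000, attained e.g. along the cycle 1 → 1 with weight 1 and length 1. So λ(A) = 1/1 = 1.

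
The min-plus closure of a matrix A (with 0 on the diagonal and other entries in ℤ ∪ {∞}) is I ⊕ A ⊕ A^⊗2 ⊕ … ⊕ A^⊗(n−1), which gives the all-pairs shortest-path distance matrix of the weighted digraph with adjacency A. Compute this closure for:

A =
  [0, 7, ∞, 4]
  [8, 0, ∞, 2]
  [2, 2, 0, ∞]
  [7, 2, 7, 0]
Closure =
  [0, 6, 11, 4]
  [8, 0, 9, 2]
  [2, 2, 0, 4]
  [7, 2, 7, 0]

This is the Floyd-Warshall all-pairs shortest-path computation. For each intermediate vertex k = 0, 1, …, 3, update dist[i][j] ← min(dist[i][j], dist[i][k] + dist[k][j]). The final matrix gives, for each (i, j), the minimum total weight of any directed path from i to j (possibly empty when i = j).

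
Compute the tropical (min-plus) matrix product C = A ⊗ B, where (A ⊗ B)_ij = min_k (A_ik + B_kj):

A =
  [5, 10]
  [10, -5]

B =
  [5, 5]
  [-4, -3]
A ⊗ B =
  [6, 7]
  [-9, -8]

Apply the min-plus product entry-by-entry:
  C[0][0] = min over k of (A[0][0] + B[0][0] = 5 + 5 = 10, A[0][1] + B[1][0] = 10 + -4 = 6) = 6 (attained at k = 1)
  C[0][1] = min over k of (A[0][0] + B[0][1] = 5 + 5 = 10, A[0][1] + B[1][1] = 10 + -3 = 7) = 7 (attained at k = 1)
  C[1][0] = min over k of (A[1][0] + B[0][0] = 10 + 5 = 15, A[1][1] + B[1][0] = -5 + -4 = -9) = -9 (attained at k = 1)
  C[1][1] = min over k of (A[1][0] + B[0][1] = 10 + 5 = 15, A[1][1] + B[1][1] = -5 + -3 = -8) = -8 (attained at k = 1)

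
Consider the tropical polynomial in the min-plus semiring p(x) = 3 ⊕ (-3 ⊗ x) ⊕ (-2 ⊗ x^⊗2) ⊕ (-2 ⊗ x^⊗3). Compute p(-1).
p(-1) = -5

A tropical monomial a ⊗ x^⊗i evaluates to a + i · x. Evaluating each term at x = -1:
  Term 0 contributes 3 + 0 · -1 = 3
  Term 1 contributes -3 + 1 · -1 = -4
  Term 2 contributes -2 + 2 · -1 = -4
  Term 3 contributes -2 + 3 · -1 = -5
p(-1) = ⊕ of these = min[3, -4, -4, -5] = -5.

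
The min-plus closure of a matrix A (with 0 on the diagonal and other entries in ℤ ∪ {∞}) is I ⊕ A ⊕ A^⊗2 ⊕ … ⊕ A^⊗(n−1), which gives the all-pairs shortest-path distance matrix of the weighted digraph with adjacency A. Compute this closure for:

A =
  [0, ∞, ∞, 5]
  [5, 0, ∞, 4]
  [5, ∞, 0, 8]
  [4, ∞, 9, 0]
Closure =
  [0, ∞, 14, 5]
  [5, 0, 13, 4]
  [5, ∞, 0, 8]
  [4, ∞, 9, 0]

This is the Floyd-Warshall all-pairs shortest-path computation. For each intermediate vertex k = 0, 1, …, 3, update dist[i][j] ← min(dist[i][j], dist[i][k] + dist[k][j]). The final matrix gives, for each (i, j), the minimum total weight of any directed path from i to j (possibly empty when i = j).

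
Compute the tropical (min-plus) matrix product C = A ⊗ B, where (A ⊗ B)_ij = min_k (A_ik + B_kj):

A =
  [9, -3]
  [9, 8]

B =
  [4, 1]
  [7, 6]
A ⊗ B =
  [4, 3]
  [13, 10]

Apply the min-plus product entry-by-entry:
  C[0][0] = min over k of (A[0][0] + B[0][0] = 9 + 4 = 13, A[0][1] + B[1][0] = -3 + 7 = 4) = 4 (attained at k = 1)
  C[0][1] = min over k of (A[0][0] + B[0][1] = 9 + 1 = 10, A[0][1] + B[1][1] = -3 + 6 = 3) = 3 (attained at k = 1)
  C[1][0] = min over k of (A[1][0] + B[0][0] = 9 + 4 = 13, A[1][1] + B[1][0] = 8 + 7 = 15) = 13 (attained at k = 0)
  C[1][1] = min over k of (A[1][0] + B[0][1] = 9 + 1 = 10, A[1][1] + B[1][1] = 8 + 6 = 14) = 10 (attained at k = 0)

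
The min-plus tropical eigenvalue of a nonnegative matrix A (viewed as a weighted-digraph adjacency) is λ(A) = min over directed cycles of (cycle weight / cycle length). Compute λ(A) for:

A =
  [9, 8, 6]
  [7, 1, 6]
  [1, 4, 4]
λ(A) = 1

Enumerate directed cycles and compute their means (weight / length). Sample:
  cycle 0 → 0: weight = 9, length = 1, mean = 9/1 ≈ 9.000
  cycle 1 → 1: weight = 1, length = 1, mean = 1/1 ≈ 1.000
  cycle 2 → 2: weight = 4, length = 1, mean = 4/1 ≈ 4.000
  cycle 0 → 1 → 0: weight = 15, length = 2, mean = 15/2 ≈ 7.500
  cycle 0 → 2 → 0: weight = 7, length = 2, mean = 7/2 ≈ 3.500
  cycle 1 → 0 → 1: weight = 15, length = 2, mean = 15/2 ≈ 7.500
Minimum mean = 1.000, attained e.g. along the cycle 1 → 1 with weight 1 and length 1. So λ(A) = 1/1 = 1.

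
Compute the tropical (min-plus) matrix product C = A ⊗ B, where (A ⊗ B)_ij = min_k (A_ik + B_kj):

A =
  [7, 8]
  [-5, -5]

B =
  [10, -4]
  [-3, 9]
A ⊗ B =
  [5, 3]
  [-8, -9]

Apply the min-plus product entry-by-entry:
  C[0][0] = min over k of (A[0][0] + B[0][0] = 7 + 10 = 17, A[0][1] + B[1][0] = 8 + -3 = 5) = 5 (attained at k = 1)
  C[0][1] = min over k of (A[0][0] + B[0][1] = 7 + -4 = 3, A[0][1] + B[1][1] = 8 + 9 = 17) = 3 (attained at k = 0)
  C[1][0] = min over k of (A[1][0] + B[0][0] = -5 + 10 = 5, A[1][1] + B[1][0] = -5 + -3 = -8) = -8 (attained at k = 1)
  C[1][1] = min over k of (A[1][0] + B[0][1] = -5 + -4 = -9, A[1][1] + B[1][1] = -5 + 9 = 4) = -9 (attained at k = 0)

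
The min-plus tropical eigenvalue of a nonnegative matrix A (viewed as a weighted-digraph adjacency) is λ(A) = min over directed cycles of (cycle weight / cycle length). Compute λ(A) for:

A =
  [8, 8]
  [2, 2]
λ(A) = 2

Enumerate directed cycles and compute their means (weight / length). Sample:
  cycle 0 → 0: weight = 8, length = 1, mean = 8/1 ≈ 8.000
  cycle 1 → 1: weight = 2, length = 1, mean = 2/1 ≈ 2.000
  cycle 0 → 1 → 0: weight = 10, length = 2, mean = 10/2 ≈ 5.000
  cycle 1 → 0 → 1: weight = 10, length = 2, mean = 10/2 ≈ 5.000
Minimum mean = 2.000, attained e.g. along the cycle 1 → 1 with weight 2 and length 1. So λ(A) = 2/1 = 2.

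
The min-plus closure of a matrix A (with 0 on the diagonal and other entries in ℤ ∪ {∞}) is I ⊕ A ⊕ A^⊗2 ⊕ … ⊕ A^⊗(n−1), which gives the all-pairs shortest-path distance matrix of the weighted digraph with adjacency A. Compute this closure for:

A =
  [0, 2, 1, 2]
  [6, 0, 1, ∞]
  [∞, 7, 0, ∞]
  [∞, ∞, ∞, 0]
Closure =
  [0, 2, 1, 2]
  [6, 0, 1, 8]
  [13, 7, 0, 15]
  [∞, ∞, ∞, 0]

This is the Floyd-Warshall all-pairs shortest-path computation. For each intermediate vertex k = 0, 1, …, 3, update dist[i][j] ← min(dist[i][j], dist[i][k] + dist[k][j]). The final matrix gives, for each (i, j), the minimum total weight of any directed path from i to j (possibly empty when i = j).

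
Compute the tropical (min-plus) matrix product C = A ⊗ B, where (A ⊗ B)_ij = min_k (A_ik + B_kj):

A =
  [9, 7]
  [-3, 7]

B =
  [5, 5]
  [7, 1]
A ⊗ B =
  [14, 8]
  [2, 2]

Apply the min-plus product entry-by-entry:
  C[0][0] = min over k of (A[0][0] + B[0][0] = 9 + 5 = 14, A[0][1] + B[1][0] = 7 + 7 = 14) = 14 (attained at k = 0)
  C[0][1] = min over k of (A[0][0] + B[0][1] = 9 + 5 = 14, A[0][1] + B[1][1] = 7 + 1 = 8) = 8 (attained at k = 1)
  C[1][0] = min over k of (A[1][0] + B[0][0] = -3 + 5 = 2, A[1][1] + B[1][0] = 7 + 7 = 14) = 2 (attained at k = 0)
  C[1][1] = min over k of (A[1][0] + B[0][1] = -3 + 5 = 2, A[1][1] + B[1][1] = 7 + 1 = 8) = 2 (attained at k = 0)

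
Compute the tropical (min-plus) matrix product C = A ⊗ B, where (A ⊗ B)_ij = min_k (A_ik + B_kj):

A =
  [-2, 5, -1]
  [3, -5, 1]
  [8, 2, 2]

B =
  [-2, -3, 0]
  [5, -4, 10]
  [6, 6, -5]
A ⊗ B =
  [-4, -5, -6]
  [0, -9, -4]
  [6, -2, -3]

Apply the min-plus product entry-by-entry:
  C[0][0] = min over k of (A[0][0] + B[0][0] = -2 + -2 = -4, A[0][1] + B[1][0] = 5 + 5 = 10, A[0][2] + B[2][0] = -1 + 6 = 5) = -4 (attained at k = 0)
  C[0][1] = min over k of (A[0][0] + B[0][1] = -2 + -3 = -5, A[0][1] + B[1][1] = 5 + -4 = 1, A[0][2] + B[2][1] = -1 + 6 = 5) = -5 (attained at k = 0)
  C[0][2] = min over k of (A[0][0] + B[0][2] = -2 + 0 = -2, A[0][1] + B[1][2] = 5 + 10 = 15, A[0][2] + B[2][2] = -1 + -5 = -6) = -6 (attained at k = 2)
  C[1][0] = min over k of (A[1][0] + B[0][0] = 3 + -2 = 1, A[1][1] + B[1][0] = -5 + 5 = 0, A[1][2] + B[2][0] = 1 + 6 = 7) = 0 (attained at k = 1)
  C[1][1] = min over k of (A[1][0] + B[0][1] = 3 + -3 = 0, A[1][1] + B[1][1] = -5 + -4 = -9, A[1][2] + B[2][1] = 1 + 6 = 7) = -9 (attained at k = 1)
  C[1][2] = min over k of (A[1][0] + B[0][2] = 3 + 0 = 3, A[1][1] + B[1][2] = -5 + 10 = 5, A[1][2] + B[2][2] = 1 + -5 = -4) = -4 (attained at k = 2)
  C[2][0] = min over k of (A[2][0] + B[0][0] = 8 + -2 = 6, A[2][1] + B[1][0] = 2 + 5 = 7, A[2][2] + B[2][0] = 2 + 6 = 8) = 6 (attained at k = 0)
  C[2][1] = min over k of (A[2][0] + B[0][1] = 8 + -3 = 5, A[2][1] + B[1][1] = 2 + -4 = -2, A[2][2] + B[2][1] = 2 + 6 = 8) = -2 (attained at k = 1)
  C[2][2] = min over k of (A[2][0] + B[0][2] = 8 + 0 = 8, A[2][1] + B[1][2] = 2 + 10 = 12, A[2][2] + B[2][2] = 2 + -5 = -3) = -3 (attained at k = 2)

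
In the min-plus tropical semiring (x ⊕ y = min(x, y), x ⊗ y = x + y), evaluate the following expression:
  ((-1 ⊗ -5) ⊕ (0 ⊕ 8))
((-1 ⊗ -5) ⊕ (0 ⊕ 8)) = -6

Expand innermost to outermost. Recall ⊕ takes the minimum of its arguments and ⊗ takes their sum. Working out the expression ((-1 ⊗ -5) ⊕ (0 ⊕ 8)) gives -6.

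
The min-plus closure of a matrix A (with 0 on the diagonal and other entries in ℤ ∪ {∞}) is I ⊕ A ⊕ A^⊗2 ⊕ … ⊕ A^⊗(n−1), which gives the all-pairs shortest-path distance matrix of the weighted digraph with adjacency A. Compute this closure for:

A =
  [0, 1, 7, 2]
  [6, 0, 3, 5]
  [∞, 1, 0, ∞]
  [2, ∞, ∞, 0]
Closure =
  [0, 1, 4, 2]
  [6, 0, 3, 5]
  [7, 1, 0, 6]
  [2, 3, 6, 0]

This is the Floyd-Warshall all-pairs shortest-path computation. For each intermediate vertex k = 0, 1, …, 3, update dist[i][j] ← min(dist[i][j], dist[i][k] + dist[k][j]). The final matrix gives, for each (i, j), the minimum total weight of any directed path from i to j (possibly empty when i = j).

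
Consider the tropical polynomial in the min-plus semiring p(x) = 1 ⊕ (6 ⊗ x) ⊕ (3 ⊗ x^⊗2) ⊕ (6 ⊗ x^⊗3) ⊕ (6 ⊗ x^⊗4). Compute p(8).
p(8) = 1

A tropical monomial a ⊗ x^⊗i evaluates to a + i · x. Evaluating each term at x = 8:
  Term 0 contributes 1 + 0 · 8 = 1
  Term 1 contributes 6 + 1 · 8 = 14
  Term 2 contributes 3 + 2 · 8 = 19
  Term 3 contributes 6 + 3 · 8 = 30
  Term 4 contributes 6 + 4 · 8 = 38
p(8) = ⊕ of these = min[1, 14, 19, 30, 38] = 1.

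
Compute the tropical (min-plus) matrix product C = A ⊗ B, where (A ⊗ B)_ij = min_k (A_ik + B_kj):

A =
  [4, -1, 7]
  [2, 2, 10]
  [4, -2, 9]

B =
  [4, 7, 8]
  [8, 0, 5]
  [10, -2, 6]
A ⊗ B =
  [7, -1, 4]
  [6, 2, 7]
  [6, -2, 3]

Apply the min-plus product entry-by-entry:
  C[0][0] = min over k of (A[0][0] + B[0][0] = 4 + 4 = 8, A[0][1] + B[1][0] = -1 + 8 = 7, A[0][2] + B[2][0] = 7 + 10 = 17) = 7 (attained at k = 1)
  C[0][1] = min over k of (A[0][0] + B[0][1] = 4 + 7 = 11, A[0][1] + B[1][1] = -1 + 0 = -1, A[0][2] + B[2][1] = 7 + -2 = 5) = -1 (attained at k = 1)
  C[0][2] = min over k of (A[0][0] + B[0][2] = 4 + 8 = 12, A[0][1] + B[1][2] = -1 + 5 = 4, A[0][2] + B[2][2] = 7 + 6 = 13) = 4 (attained at k = 1)
  C[1][0] = min over k of (A[1][0] + B[0][0] = 2 + 4 = 6, A[1][1] + B[1][0] = 2 + 8 = 10, A[1][2] + B[2][0] = 10 + 10 = 20) = 6 (attained at k = 0)
  C[1][1] = min over k of (A[1][0] + B[0][1] = 2 + 7 = 9, A[1][1] + B[1][1] = 2 + 0 = 2, A[1][2] + B[2][1] = 10 + -2 = 8) = 2 (attained at k = 1)
  C[1][2] = min over k of (A[1][0] + B[0][2] = 2 + 8 = 10, A[1][1] + B[1][2] = 2 + 5 = 7, A[1][2] + B[2][2] = 10 + 6 = 16) = 7 (attained at k = 1)
  C[2][0] = min over k of (A[2][0] + B[0][0] = 4 + 4 = 8, A[2][1] + B[1][0] = -2 + 8 = 6, A[2][2] + B[2][0] = 9 + 10 = 19) = 6 (attained at k = 1)
  C[2][1] = min over k of (A[2][0] + B[0][1] = 4 + 7 = 11, A[2][1] + B[1][1] = -2 + 0 = -2, A[2][2] + B[2][1] = 9 + -2 = 7) = -2 (attained at k = 1)
  C[2][2] = min over k of (A[2][0] + B[0][2] = 4 + 8 = 12, A[2][1] + B[1][2] = -2 + 5 = 3, A[2][2] + B[2][2] = 9 + 6 = 15) = 3 (attained at k = 1)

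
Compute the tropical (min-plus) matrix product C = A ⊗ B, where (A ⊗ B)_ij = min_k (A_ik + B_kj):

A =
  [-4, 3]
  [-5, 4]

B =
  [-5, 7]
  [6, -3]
A ⊗ B =
  [-9, 0]
  [-10, 1]

Apply the min-plus product entry-by-entry:
  C[0][0] = min over k of (A[0][0] + B[0][0] = -4 + -5 = -9, A[0][1] + B[1][0] = 3 + 6 = 9) = -9 (attained at k = 0)
  C[0][1] = min over k of (A[0][0] + B[0][1] = -4 + 7 = 3, A[0][1] + B[1][1] = 3 + -3 = 0) = 0 (attained at k = 1)
  C[1][0] = min over k of (A[1][0] + B[0][0] = -5 + -5 = -10, A[1][1] + B[1][0] = 4 + 6 = 10) = -10 (attained at k = 0)
  C[1][1] = min over k of (A[1][0] + B[0][1] = -5 + 7 = 2, A[1][1] + B[1][1] = 4 + -3 = 1) = 1 (attained at k = 1)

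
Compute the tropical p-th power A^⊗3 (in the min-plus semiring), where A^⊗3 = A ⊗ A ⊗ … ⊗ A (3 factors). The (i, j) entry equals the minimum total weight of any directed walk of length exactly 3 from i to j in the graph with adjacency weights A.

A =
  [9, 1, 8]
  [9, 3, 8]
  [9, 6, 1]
A^⊗3 =
  [13, 7, 10]
  [15, 9, 10]
  [11, 8, 3]

Each entry (A^⊗3)_ij equals the minimum over all length-3 walks i = v_0 → v_1 → … → v_3 = j of Σ_t A[v_t][v_{t+1}]. For example, for (i, j) = (0, 2) we minimise over 9 possible intermediate vertex sequences; the minimum is 10, attained along the walk 0 → 1 → 2 → 2.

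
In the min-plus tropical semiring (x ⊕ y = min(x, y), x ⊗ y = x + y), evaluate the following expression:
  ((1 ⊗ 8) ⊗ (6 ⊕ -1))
((1 ⊗ 8) ⊗ (6 ⊕ -1)) = 8

Expand innermost to outermost. Recall ⊕ takes the minimum of its arguments and ⊗ takes their sum. Working out the expression ((1 ⊗ 8) ⊗ (6 ⊕ -1)) gives 8.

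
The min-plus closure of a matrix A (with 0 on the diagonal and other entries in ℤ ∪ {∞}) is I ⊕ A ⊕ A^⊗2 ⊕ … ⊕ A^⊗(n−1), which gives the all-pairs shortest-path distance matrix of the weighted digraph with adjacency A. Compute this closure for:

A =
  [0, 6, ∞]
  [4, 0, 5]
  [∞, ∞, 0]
Closure =
  [0, 6, 11]
  [4, 0, 5]
  [∞, ∞, 0]

This is the Floyd-Warshall all-pairs shortest-path computation. For each intermediate vertex k = 0, 1, …, 2, update dist[i][j] ← min(dist[i][j], dist[i][k] + dist[k][j]). The final matrix gives, for each (i, j), the minimum total weight of any directed path from i to j (possibly empty when i = j).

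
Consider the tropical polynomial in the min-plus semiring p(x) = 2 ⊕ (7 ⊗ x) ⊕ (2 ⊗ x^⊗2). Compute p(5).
p(5) = 2

A tropical monomial a ⊗ x^⊗i evaluates to a + i · x. Evaluating each term at x = 5:
  Term 0 contributes 2 + 0 · 5 = 2
  Term 1 contributes 7 + 1 · 5 = 12
  Term 2 contributes 2 + 2 · 5 = 12
p(5) = ⊕ of these = min[2, 12, 12] = 2.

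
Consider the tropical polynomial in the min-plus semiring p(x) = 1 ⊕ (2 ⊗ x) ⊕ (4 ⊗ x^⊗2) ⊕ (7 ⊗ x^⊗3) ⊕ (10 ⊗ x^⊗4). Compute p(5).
p(5) = 1

A tropical monomial a ⊗ x^⊗i evaluates to a + i · x. Evaluating each term at x = 5:
  Term 0 contributes 1 + 0 · 5 = 1
  Term 1 contributes 2 + 1 · 5 = 7
  Term 2 contributes 4 + 2 · 5 = 14
  Term 3 contributes 7 + 3 · 5 = 22
  Term 4 contributes 10 + 4 · 5 = 30
p(5) = ⊕ of these = min[1, 7, 14, 22, 30] = 1.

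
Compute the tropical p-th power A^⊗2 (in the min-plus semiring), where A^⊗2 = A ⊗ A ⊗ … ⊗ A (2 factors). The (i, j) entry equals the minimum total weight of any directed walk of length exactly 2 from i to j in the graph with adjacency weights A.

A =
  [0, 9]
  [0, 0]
A^⊗2 =
  [0, 9]
  [0, 0]

Each entry (A^⊗2)_ij equals the minimum over all length-2 walks i = v_0 → v_1 → … → v_2 = j of Σ_t A[v_t][v_{t+1}]. For example, for (i, j) = (0, 1) we minimise over 2 possible intermediate vertex sequences; the minimum is 9, attained along the walk 0 → 0 → 1.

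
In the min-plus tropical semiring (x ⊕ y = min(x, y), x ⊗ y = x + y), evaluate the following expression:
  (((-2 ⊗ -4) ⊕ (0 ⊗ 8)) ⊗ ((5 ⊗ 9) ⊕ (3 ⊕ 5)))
(((-2 ⊗ -4) ⊕ (0 ⊗ 8)) ⊗ ((5 ⊗ 9) ⊕ (3 ⊕ 5))) = -3

Expand innermost to outermost. Recall ⊕ takes the minimum of its arguments and ⊗ takes their sum. Working out the expression (((-2 ⊗ -4) ⊕ (0 ⊗ 8)) ⊗ ((5 ⊗ 9) ⊕ (3 ⊕ 5))) gives -3.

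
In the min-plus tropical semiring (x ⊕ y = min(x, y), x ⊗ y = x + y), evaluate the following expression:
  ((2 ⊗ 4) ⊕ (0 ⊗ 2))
((2 ⊗ 4) ⊕ (0 ⊗ 2)) = 2

Expand innermost to outermost. Recall ⊕ takes the minimum of its arguments and ⊗ takes their sum. Working out the expression ((2 ⊗ 4) ⊕ (0 ⊗ 2)) gives 2.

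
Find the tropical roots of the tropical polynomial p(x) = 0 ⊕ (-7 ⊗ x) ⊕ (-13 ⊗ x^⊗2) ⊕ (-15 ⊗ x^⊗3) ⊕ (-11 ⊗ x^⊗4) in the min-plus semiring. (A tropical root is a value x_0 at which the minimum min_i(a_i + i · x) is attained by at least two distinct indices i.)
Roots: {-4, 2, 6, 7}

Each tropical root is a break point of the lower envelope of the lines y = a_i + i · x (there are 5 lines, with slopes 0, 1, ..., 4). Only the lines that attain the minimum somewhere contribute to roots; other lines are dominated. Here the surviving (envelope) indices are i = 4, i = 3, i = 2, i = 1, i = 0.
Intersections between consecutive envelope lines give the roots: for adjacent envelope indices i < j the intersection is x = (a_i − a_j) / (j − i). Reading off the sorted break points: {-4, 2, 6, 7}.
Verification: at each break x_0, at least two indices attain the minimum of min_i(a_i + i · x_0).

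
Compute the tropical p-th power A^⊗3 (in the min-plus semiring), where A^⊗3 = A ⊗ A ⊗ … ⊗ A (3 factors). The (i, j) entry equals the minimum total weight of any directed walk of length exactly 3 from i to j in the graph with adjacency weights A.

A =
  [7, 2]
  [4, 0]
A^⊗3 =
  [6, 2]
  [4, 0]

Each entry (A^⊗3)_ij equals the minimum over all length-3 walks i = v_0 → v_1 → … → v_3 = j of Σ_t A[v_t][v_{t+1}]. For example, for (i, j) = (0, 1) we minimise over 4 possible intermediate vertex sequences; the minimum is 2, attained along the walk 0 → 1 → 1 → 1.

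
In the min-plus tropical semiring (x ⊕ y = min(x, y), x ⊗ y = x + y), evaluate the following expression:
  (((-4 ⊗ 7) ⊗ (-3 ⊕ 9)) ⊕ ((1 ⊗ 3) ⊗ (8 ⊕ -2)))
(((-4 ⊗ 7) ⊗ (-3 ⊕ 9)) ⊕ ((1 ⊗ 3) ⊗ (8 ⊕ -2))) = 0

Expand innermost to outermost. Recall ⊕ takes the minimum of its arguments and ⊗ takes their sum. Working out the expression (((-4 ⊗ 7) ⊗ (-3 ⊕ 9)) ⊕ ((1 ⊗ 3) ⊗ (8 ⊕ -2))) gives 0.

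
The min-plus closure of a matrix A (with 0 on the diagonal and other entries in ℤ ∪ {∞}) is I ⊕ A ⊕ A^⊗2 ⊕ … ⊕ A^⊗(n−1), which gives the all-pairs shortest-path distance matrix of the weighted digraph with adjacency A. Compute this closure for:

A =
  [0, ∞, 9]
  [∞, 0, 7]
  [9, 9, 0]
Closure =
  [0, 18, 9]
  [16, 0, 7]
  [9, 9, 0]

This is the Floyd-Warshall all-pairs shortest-path computation. For each intermediate vertex k = 0, 1, …, 2, update dist[i][j] ← min(dist[i][j], dist[i][k] + dist[k][j]). The final matrix gives, for each (i, j), the minimum total weight of any directed path from i to j (possibly empty when i = j).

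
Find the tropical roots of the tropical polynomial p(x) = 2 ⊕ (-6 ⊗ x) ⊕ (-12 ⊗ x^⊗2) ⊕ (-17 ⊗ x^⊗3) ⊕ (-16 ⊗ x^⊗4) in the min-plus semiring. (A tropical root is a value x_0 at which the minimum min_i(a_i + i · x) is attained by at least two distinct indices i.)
Roots: {-1, 5, 6, 8}

Each tropical root is a break point of the lower envelope of the lines y = a_i + i · x (there are 5 lines, with slopes 0, 1, ..., 4). Only the lines that attain the minimum somewhere contribute to roots; other lines are dominated. Here the surviving (envelope) indices are i = 4, i = 3, i = 2, i = 1, i = 0.
Intersections between consecutive envelope lines give the roots: for adjacent envelope indices i < j the intersection is x = (a_i − a_j) / (j − i). Reading off the sorted break points: {-1, 5, 6, 8}.
Verification: at each break x_0, at least two indices attain the minimum of min_i(a_i + i · x_0).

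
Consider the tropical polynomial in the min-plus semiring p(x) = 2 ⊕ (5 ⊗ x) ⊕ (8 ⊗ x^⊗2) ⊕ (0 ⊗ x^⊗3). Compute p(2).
p(2) = 2

A tropical monomial a ⊗ x^⊗i evaluates to a + i · x. Evaluating each term at x = 2:
  Term 0 contributes 2 + 0 · 2 = 2
  Term 1 contributes 5 + 1 · 2 = 7
  Term 2 contributes 8 + 2 · 2 = 12
  Term 3 contributes 0 + 3 · 2 = 6
p(2) = ⊕ of these = min[2, 7, 12, 6] = 2.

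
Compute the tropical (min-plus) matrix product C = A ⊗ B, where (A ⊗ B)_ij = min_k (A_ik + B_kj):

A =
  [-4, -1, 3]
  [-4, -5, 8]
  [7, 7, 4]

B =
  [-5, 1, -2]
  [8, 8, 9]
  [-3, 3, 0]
A ⊗ B =
  [-9, -3, -6]
  [-9, -3, -6]
  [1, 7, 4]

Apply the min-plus product entry-by-entry:
  C[0][0] = min over k of (A[0][0] + B[0][0] = -4 + -5 = -9, A[0][1] + B[1][0] = -1 + 8 = 7, A[0][2] + B[2][0] = 3 + -3 = 0) = -9 (attained at k = 0)
  C[0][1] = min over k of (A[0][0] + B[0][1] = -4 + 1 = -3, A[0][1] + B[1][1] = -1 + 8 = 7, A[0][2] + B[2][1] = 3 + 3 = 6) = -3 (attained at k = 0)
  C[0][2] = min over k of (A[0][0] + B[0][2] = -4 + -2 = -6, A[0][1] + B[1][2] = -1 + 9 = 8, A[0][2] + B[2][2] = 3 + 0 = 3) = -6 (attained at k = 0)
  C[1][0] = min over k of (A[1][0] + B[0][0] = -4 + -5 = -9, A[1][1] + B[1][0] = -5 + 8 = 3, A[1][2] + B[2][0] = 8 + -3 = 5) = -9 (attained at k = 0)
  C[1][1] = min over k of (A[1][0] + B[0][1] = -4 + 1 = -3, A[1][1] + B[1][1] = -5 + 8 = 3, A[1][2] + B[2][1] = 8 + 3 = 11) = -3 (attained at k = 0)
  C[1][2] = min over k of (A[1][0] + B[0][2] = -4 + -2 = -6, A[1][1] + B[1][2] = -5 + 9 = 4, A[1][2] + B[2][2] = 8 + 0 = 8) = -6 (attained at k = 0)
  C[2][0] = min over k of (A[2][0] + B[0][0] = 7 + -5 = 2, A[2][1] + B[1][0] = 7 + 8 = 15, A[2][2] + B[2][0] = 4 + -3 = 1) = 1 (attained at k = 2)
  C[2][1] = min over k of (A[2][0] + B[0][1] = 7 + 1 = 8, A[2][1] + B[1][1] = 7 + 8 = 15, A[2][2] + B[2][1] = 4 + 3 = 7) = 7 (attained at k = 2)
  C[2][2] = min over k of (A[2][0] + B[0][2] = 7 + -2 = 5, A[2][1] + B[1][2] = 7 + 9 = 16, A[2][2] + B[2][2] = 4 + 0 = 4) = 4 (attained at k = 2)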